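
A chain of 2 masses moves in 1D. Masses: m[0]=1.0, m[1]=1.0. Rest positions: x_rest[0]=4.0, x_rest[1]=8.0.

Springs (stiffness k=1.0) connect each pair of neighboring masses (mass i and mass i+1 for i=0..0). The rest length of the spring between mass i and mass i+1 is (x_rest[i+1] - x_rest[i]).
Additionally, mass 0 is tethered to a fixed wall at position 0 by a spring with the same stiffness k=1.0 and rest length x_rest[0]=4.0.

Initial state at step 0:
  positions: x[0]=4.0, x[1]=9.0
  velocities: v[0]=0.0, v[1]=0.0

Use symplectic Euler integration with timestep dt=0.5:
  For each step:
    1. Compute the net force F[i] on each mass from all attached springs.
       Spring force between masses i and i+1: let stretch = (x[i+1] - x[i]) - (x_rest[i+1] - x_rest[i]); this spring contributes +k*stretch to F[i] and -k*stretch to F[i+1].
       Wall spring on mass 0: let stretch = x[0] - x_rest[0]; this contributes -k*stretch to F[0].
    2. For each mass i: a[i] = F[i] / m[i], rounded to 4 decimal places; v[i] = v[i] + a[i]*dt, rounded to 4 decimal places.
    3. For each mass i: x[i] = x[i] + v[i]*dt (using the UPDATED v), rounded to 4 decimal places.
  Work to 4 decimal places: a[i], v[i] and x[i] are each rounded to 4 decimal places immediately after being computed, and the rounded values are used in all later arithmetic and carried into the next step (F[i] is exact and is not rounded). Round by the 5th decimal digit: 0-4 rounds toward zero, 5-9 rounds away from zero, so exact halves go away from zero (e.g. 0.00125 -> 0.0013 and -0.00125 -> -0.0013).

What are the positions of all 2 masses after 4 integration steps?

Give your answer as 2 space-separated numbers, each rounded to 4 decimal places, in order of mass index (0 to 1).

Answer: 4.4805 7.8789

Derivation:
Step 0: x=[4.0000 9.0000] v=[0.0000 0.0000]
Step 1: x=[4.2500 8.7500] v=[0.5000 -0.5000]
Step 2: x=[4.5625 8.3750] v=[0.6250 -0.7500]
Step 3: x=[4.6875 8.0469] v=[0.2500 -0.6563]
Step 4: x=[4.4805 7.8789] v=[-0.4141 -0.3360]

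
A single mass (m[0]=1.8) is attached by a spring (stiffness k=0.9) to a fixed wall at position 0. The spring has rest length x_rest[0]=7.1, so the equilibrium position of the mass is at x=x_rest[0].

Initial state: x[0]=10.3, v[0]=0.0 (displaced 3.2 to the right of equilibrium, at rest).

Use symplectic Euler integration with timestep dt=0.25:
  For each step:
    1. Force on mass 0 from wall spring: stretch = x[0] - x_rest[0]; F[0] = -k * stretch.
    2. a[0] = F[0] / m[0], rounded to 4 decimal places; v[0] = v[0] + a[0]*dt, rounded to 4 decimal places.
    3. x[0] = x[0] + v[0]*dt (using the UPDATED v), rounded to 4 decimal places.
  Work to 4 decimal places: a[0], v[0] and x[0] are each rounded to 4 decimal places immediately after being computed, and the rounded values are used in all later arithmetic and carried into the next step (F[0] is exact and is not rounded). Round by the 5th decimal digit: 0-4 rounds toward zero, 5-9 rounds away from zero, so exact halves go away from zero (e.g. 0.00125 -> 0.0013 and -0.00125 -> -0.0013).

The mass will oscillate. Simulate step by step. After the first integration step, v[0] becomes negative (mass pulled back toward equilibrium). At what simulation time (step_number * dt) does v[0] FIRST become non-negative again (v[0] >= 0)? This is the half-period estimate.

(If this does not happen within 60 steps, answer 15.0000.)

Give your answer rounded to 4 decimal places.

Answer: 4.5000

Derivation:
Step 0: x=[10.3000] v=[0.0000]
Step 1: x=[10.2000] v=[-0.4000]
Step 2: x=[10.0031] v=[-0.7875]
Step 3: x=[9.7155] v=[-1.1504]
Step 4: x=[9.3462] v=[-1.4774]
Step 5: x=[8.9067] v=[-1.7582]
Step 6: x=[8.4107] v=[-1.9841]
Step 7: x=[7.8737] v=[-2.1480]
Step 8: x=[7.3125] v=[-2.2447]
Step 9: x=[6.7447] v=[-2.2713]
Step 10: x=[6.1880] v=[-2.2269]
Step 11: x=[5.6598] v=[-2.1129]
Step 12: x=[5.1766] v=[-1.9329]
Step 13: x=[4.7535] v=[-1.6925]
Step 14: x=[4.4037] v=[-1.3992]
Step 15: x=[4.1382] v=[-1.0622]
Step 16: x=[3.9652] v=[-0.6920]
Step 17: x=[3.8902] v=[-0.3002]
Step 18: x=[3.9155] v=[0.1010]
First v>=0 after going negative at step 18, time=4.5000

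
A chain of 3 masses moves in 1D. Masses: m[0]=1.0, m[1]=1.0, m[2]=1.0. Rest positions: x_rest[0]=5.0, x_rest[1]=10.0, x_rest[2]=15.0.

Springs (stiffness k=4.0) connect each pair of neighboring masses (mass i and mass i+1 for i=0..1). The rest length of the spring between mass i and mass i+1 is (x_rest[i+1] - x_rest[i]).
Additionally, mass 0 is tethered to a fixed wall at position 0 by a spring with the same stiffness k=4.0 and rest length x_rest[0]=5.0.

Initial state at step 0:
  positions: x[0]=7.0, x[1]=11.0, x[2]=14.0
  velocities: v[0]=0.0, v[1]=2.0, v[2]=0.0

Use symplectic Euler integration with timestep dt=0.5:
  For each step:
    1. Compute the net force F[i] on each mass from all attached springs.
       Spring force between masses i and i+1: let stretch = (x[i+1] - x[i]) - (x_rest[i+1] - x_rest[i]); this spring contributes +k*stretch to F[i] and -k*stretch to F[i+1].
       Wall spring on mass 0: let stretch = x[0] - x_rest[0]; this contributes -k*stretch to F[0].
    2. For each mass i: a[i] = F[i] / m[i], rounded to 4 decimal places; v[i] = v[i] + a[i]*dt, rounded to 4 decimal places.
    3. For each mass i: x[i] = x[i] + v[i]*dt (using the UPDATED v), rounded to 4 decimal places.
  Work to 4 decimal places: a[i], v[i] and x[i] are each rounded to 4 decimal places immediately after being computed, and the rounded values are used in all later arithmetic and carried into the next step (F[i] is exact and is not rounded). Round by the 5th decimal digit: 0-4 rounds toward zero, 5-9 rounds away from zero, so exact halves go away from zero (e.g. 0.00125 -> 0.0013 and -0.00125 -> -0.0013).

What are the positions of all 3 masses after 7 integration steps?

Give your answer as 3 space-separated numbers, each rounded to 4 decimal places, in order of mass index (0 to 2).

Answer: 3.0000 9.0000 16.0000

Derivation:
Step 0: x=[7.0000 11.0000 14.0000] v=[0.0000 2.0000 0.0000]
Step 1: x=[4.0000 11.0000 16.0000] v=[-6.0000 0.0000 4.0000]
Step 2: x=[4.0000 9.0000 18.0000] v=[0.0000 -4.0000 4.0000]
Step 3: x=[5.0000 11.0000 16.0000] v=[2.0000 4.0000 -4.0000]
Step 4: x=[7.0000 12.0000 14.0000] v=[4.0000 2.0000 -4.0000]
Step 5: x=[7.0000 10.0000 15.0000] v=[0.0000 -4.0000 2.0000]
Step 6: x=[3.0000 10.0000 16.0000] v=[-8.0000 0.0000 2.0000]
Step 7: x=[3.0000 9.0000 16.0000] v=[0.0000 -2.0000 0.0000]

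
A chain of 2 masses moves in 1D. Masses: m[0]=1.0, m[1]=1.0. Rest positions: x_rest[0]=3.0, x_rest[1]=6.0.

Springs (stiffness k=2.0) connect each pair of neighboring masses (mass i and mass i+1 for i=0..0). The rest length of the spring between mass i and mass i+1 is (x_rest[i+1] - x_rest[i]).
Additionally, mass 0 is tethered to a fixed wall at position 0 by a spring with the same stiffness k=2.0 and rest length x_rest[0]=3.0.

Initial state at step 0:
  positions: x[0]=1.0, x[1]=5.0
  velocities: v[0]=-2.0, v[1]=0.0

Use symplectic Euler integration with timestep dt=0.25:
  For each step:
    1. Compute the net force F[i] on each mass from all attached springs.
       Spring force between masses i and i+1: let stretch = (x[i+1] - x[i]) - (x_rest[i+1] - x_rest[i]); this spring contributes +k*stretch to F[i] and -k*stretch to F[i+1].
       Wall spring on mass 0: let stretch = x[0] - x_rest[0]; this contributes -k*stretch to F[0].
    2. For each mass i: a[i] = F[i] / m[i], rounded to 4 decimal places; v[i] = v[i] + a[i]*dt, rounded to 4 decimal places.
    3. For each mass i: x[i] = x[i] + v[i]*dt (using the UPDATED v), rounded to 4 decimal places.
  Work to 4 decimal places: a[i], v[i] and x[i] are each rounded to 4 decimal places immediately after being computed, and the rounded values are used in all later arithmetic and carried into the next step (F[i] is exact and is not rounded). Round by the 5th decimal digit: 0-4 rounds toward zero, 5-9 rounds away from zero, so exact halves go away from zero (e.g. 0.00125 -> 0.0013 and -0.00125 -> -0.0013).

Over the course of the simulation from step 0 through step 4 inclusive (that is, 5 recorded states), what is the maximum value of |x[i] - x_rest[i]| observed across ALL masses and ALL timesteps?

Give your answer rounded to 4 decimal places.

Step 0: x=[1.0000 5.0000] v=[-2.0000 0.0000]
Step 1: x=[0.8750 4.8750] v=[-0.5000 -0.5000]
Step 2: x=[1.1406 4.6250] v=[1.0625 -1.0000]
Step 3: x=[1.6992 4.3145] v=[2.2344 -1.2422]
Step 4: x=[2.3723 4.0520] v=[2.6925 -1.0499]
Max displacement = 2.1250

Answer: 2.1250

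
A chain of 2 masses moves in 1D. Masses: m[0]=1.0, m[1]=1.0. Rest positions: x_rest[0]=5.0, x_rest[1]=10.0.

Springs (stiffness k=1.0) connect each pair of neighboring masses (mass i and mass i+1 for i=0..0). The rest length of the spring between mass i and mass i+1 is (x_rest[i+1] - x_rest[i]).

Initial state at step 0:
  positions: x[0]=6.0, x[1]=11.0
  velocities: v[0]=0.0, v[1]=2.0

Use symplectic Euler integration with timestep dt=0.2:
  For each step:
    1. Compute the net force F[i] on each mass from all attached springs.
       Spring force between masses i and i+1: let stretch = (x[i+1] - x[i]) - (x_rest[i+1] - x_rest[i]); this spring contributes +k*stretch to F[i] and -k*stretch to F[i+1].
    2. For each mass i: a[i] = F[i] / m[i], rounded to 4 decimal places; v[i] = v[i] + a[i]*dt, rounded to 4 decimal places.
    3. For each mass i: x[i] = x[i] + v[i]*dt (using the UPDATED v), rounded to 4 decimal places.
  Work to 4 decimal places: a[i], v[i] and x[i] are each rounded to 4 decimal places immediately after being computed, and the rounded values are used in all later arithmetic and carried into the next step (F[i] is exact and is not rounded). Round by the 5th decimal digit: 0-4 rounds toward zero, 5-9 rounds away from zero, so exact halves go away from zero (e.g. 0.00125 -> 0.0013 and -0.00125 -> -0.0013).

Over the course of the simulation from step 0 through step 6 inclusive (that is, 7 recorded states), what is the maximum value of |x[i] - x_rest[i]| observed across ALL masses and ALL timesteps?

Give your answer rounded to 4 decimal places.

Step 0: x=[6.0000 11.0000] v=[0.0000 2.0000]
Step 1: x=[6.0000 11.4000] v=[0.0000 2.0000]
Step 2: x=[6.0160 11.7840] v=[0.0800 1.9200]
Step 3: x=[6.0627 12.1373] v=[0.2336 1.7664]
Step 4: x=[6.1524 12.4476] v=[0.4485 1.5515]
Step 5: x=[6.2939 12.7061] v=[0.7075 1.2925]
Step 6: x=[6.4919 12.9081] v=[0.9899 1.0101]
Max displacement = 2.9081

Answer: 2.9081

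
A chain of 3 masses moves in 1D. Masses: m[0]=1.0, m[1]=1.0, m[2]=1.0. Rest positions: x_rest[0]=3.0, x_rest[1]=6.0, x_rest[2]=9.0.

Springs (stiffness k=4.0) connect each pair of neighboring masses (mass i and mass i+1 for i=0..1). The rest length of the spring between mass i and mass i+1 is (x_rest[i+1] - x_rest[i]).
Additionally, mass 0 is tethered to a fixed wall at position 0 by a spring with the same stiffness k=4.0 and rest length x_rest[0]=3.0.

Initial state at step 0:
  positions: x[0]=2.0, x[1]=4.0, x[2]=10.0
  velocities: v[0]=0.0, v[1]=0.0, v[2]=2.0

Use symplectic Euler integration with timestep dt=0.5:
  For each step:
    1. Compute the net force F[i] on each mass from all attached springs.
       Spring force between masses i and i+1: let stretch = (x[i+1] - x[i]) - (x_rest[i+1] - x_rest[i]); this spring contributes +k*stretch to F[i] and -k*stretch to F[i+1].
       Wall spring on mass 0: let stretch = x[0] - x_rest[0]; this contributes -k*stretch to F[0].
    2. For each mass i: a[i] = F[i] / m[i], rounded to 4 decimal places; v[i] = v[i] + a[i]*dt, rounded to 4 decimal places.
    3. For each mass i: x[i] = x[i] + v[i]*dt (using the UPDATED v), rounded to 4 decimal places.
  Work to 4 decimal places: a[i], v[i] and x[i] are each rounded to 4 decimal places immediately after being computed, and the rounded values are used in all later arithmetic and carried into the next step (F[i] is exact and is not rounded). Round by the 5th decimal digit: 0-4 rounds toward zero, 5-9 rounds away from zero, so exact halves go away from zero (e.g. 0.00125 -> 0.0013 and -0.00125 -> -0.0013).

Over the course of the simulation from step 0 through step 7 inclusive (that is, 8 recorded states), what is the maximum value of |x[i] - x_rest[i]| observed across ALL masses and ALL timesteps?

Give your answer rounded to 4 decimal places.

Answer: 3.0000

Derivation:
Step 0: x=[2.0000 4.0000 10.0000] v=[0.0000 0.0000 2.0000]
Step 1: x=[2.0000 8.0000 8.0000] v=[0.0000 8.0000 -4.0000]
Step 2: x=[6.0000 6.0000 9.0000] v=[8.0000 -4.0000 2.0000]
Step 3: x=[4.0000 7.0000 10.0000] v=[-4.0000 2.0000 2.0000]
Step 4: x=[1.0000 8.0000 11.0000] v=[-6.0000 2.0000 2.0000]
Step 5: x=[4.0000 5.0000 12.0000] v=[6.0000 -6.0000 2.0000]
Step 6: x=[4.0000 8.0000 9.0000] v=[0.0000 6.0000 -6.0000]
Step 7: x=[4.0000 8.0000 8.0000] v=[0.0000 0.0000 -2.0000]
Max displacement = 3.0000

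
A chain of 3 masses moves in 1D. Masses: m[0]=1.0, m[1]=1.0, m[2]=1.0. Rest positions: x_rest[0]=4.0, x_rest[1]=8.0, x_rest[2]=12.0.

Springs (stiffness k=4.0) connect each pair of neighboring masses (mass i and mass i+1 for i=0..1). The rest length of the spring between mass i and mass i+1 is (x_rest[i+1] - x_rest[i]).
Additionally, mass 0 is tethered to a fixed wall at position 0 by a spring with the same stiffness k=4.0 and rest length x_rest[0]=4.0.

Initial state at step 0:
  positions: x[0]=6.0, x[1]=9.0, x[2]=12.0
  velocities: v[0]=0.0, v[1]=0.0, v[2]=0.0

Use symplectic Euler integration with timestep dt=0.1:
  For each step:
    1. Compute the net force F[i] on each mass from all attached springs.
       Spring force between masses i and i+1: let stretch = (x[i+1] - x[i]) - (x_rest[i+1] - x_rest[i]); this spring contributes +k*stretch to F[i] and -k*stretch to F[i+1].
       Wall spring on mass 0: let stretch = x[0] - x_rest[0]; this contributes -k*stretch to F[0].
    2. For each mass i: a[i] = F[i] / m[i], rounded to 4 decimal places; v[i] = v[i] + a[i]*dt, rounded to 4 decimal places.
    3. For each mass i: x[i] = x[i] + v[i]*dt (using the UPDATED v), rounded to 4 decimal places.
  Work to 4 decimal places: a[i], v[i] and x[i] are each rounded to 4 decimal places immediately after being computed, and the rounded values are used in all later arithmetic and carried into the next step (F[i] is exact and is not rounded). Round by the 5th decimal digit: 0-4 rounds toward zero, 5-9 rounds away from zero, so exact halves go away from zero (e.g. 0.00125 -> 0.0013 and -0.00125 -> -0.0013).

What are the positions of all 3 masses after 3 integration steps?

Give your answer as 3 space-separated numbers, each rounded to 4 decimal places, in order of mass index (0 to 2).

Answer: 5.3271 8.9846 12.2319

Derivation:
Step 0: x=[6.0000 9.0000 12.0000] v=[0.0000 0.0000 0.0000]
Step 1: x=[5.8800 9.0000 12.0400] v=[-1.2000 0.0000 0.4000]
Step 2: x=[5.6496 8.9968 12.1184] v=[-2.3040 -0.0320 0.7840]
Step 3: x=[5.3271 8.9846 12.2319] v=[-3.2250 -0.1222 1.1354]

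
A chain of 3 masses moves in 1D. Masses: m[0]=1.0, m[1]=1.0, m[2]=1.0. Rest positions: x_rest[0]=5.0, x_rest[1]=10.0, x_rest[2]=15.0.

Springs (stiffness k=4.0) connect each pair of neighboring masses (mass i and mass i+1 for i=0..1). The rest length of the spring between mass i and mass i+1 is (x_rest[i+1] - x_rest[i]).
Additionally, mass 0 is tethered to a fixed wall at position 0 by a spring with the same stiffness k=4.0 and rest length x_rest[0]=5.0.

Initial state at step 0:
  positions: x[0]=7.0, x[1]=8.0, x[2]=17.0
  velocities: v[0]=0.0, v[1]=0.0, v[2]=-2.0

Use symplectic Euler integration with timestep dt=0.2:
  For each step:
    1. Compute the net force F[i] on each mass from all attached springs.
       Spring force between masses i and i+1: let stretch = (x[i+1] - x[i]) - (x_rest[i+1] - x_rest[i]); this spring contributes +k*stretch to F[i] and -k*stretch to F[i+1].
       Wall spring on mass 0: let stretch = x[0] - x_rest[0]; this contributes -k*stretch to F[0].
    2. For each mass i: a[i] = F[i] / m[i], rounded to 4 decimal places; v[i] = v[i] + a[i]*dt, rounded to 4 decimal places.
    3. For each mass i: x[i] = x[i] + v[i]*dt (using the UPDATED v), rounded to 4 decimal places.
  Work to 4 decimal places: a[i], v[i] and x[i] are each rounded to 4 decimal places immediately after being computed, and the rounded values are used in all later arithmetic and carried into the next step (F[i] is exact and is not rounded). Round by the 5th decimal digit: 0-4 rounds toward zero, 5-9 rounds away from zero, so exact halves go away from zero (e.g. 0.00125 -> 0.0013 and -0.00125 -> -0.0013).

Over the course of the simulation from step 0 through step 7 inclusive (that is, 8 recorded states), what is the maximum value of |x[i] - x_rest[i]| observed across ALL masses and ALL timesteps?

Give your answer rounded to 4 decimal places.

Step 0: x=[7.0000 8.0000 17.0000] v=[0.0000 0.0000 -2.0000]
Step 1: x=[6.0400 9.2800 15.9600] v=[-4.8000 6.4000 -5.2000]
Step 2: x=[4.6320 11.1104 14.6512] v=[-7.0400 9.1520 -6.5440]
Step 3: x=[3.5194 12.4708 13.5759] v=[-5.5629 6.8019 -5.3766]
Step 4: x=[3.2759 12.5758 13.1238] v=[-1.2173 0.5249 -2.2607]
Step 5: x=[3.9963 11.2805 13.3840] v=[3.6019 -6.4766 1.3009]
Step 6: x=[5.2427 9.1563 14.1076] v=[6.2322 -10.6212 3.6181]
Step 7: x=[6.2765 7.1981 14.8390] v=[5.1689 -9.7910 3.6571]
Max displacement = 2.8019

Answer: 2.8019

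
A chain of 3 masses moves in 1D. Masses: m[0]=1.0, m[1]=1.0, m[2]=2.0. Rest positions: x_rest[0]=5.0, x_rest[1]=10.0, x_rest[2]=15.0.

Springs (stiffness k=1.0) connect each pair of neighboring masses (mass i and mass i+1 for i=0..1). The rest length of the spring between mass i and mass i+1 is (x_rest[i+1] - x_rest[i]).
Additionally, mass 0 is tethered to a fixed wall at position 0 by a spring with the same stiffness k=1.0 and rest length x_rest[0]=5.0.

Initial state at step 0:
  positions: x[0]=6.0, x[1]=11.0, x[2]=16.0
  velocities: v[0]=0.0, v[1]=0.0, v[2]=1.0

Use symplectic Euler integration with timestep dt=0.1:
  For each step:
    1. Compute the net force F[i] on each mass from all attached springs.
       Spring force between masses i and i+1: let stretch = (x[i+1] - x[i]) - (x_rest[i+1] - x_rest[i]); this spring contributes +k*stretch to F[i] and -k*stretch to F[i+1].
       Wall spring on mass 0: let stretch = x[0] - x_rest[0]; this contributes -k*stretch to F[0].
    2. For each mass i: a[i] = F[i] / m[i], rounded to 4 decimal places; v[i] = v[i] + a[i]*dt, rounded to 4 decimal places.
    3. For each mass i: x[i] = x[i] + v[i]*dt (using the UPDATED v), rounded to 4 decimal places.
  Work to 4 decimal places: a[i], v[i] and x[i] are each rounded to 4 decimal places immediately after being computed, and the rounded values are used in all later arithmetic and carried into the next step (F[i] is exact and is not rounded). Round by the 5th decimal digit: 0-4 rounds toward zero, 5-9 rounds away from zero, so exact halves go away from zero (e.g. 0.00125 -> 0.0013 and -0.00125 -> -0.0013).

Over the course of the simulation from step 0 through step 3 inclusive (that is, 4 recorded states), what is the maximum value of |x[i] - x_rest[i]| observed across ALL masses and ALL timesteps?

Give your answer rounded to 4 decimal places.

Step 0: x=[6.0000 11.0000 16.0000] v=[0.0000 0.0000 1.0000]
Step 1: x=[5.9900 11.0000 16.1000] v=[-0.1000 0.0000 1.0000]
Step 2: x=[5.9702 11.0009 16.1995] v=[-0.1980 0.0090 0.9950]
Step 3: x=[5.9410 11.0035 16.2980] v=[-0.2920 0.0258 0.9851]
Max displacement = 1.2980

Answer: 1.2980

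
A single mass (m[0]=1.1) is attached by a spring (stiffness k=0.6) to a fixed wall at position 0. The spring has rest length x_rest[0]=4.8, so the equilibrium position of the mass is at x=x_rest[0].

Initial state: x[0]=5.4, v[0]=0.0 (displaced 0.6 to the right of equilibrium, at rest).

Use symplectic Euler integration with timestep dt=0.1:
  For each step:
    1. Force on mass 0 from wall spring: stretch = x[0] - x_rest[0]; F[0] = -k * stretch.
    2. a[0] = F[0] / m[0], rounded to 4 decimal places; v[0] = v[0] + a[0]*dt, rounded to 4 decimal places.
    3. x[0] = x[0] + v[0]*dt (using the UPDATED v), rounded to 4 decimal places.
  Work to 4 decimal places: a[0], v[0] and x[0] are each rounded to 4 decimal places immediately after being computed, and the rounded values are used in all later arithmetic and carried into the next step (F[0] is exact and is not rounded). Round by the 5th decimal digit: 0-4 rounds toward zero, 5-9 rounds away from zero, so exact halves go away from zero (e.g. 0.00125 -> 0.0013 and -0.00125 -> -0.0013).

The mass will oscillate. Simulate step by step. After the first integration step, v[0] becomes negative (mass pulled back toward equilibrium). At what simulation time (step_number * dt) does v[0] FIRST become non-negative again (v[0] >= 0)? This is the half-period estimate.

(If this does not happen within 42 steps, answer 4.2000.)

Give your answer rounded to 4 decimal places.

Answer: 4.2000

Derivation:
Step 0: x=[5.4000] v=[0.0000]
Step 1: x=[5.3967] v=[-0.0327]
Step 2: x=[5.3902] v=[-0.0653]
Step 3: x=[5.3805] v=[-0.0975]
Step 4: x=[5.3676] v=[-0.1292]
Step 5: x=[5.3516] v=[-0.1602]
Step 6: x=[5.3326] v=[-0.1903]
Step 7: x=[5.3107] v=[-0.2194]
Step 8: x=[5.2860] v=[-0.2473]
Step 9: x=[5.2586] v=[-0.2738]
Step 10: x=[5.2287] v=[-0.2988]
Step 11: x=[5.1965] v=[-0.3222]
Step 12: x=[5.1621] v=[-0.3438]
Step 13: x=[5.1257] v=[-0.3636]
Step 14: x=[5.0876] v=[-0.3814]
Step 15: x=[5.0479] v=[-0.3971]
Step 16: x=[5.0068] v=[-0.4106]
Step 17: x=[4.9646] v=[-0.4219]
Step 18: x=[4.9215] v=[-0.4309]
Step 19: x=[4.8778] v=[-0.4375]
Step 20: x=[4.8336] v=[-0.4417]
Step 21: x=[4.7893] v=[-0.4435]
Step 22: x=[4.7450] v=[-0.4429]
Step 23: x=[4.7010] v=[-0.4399]
Step 24: x=[4.6576] v=[-0.4345]
Step 25: x=[4.6149] v=[-0.4267]
Step 26: x=[4.5732] v=[-0.4166]
Step 27: x=[4.5328] v=[-0.4042]
Step 28: x=[4.4938] v=[-0.3896]
Step 29: x=[4.4565] v=[-0.3729]
Step 30: x=[4.4211] v=[-0.3542]
Step 31: x=[4.3878] v=[-0.3335]
Step 32: x=[4.3567] v=[-0.3110]
Step 33: x=[4.3280] v=[-0.2868]
Step 34: x=[4.3019] v=[-0.2611]
Step 35: x=[4.2785] v=[-0.2339]
Step 36: x=[4.2580] v=[-0.2055]
Step 37: x=[4.2404] v=[-0.1759]
Step 38: x=[4.2259] v=[-0.1454]
Step 39: x=[4.2145] v=[-0.1141]
Step 40: x=[4.2063] v=[-0.0822]
Step 41: x=[4.2013] v=[-0.0498]
Step 42: x=[4.1996] v=[-0.0171]
v[0] did not become non-negative within 42 steps; using fallback time=4.2000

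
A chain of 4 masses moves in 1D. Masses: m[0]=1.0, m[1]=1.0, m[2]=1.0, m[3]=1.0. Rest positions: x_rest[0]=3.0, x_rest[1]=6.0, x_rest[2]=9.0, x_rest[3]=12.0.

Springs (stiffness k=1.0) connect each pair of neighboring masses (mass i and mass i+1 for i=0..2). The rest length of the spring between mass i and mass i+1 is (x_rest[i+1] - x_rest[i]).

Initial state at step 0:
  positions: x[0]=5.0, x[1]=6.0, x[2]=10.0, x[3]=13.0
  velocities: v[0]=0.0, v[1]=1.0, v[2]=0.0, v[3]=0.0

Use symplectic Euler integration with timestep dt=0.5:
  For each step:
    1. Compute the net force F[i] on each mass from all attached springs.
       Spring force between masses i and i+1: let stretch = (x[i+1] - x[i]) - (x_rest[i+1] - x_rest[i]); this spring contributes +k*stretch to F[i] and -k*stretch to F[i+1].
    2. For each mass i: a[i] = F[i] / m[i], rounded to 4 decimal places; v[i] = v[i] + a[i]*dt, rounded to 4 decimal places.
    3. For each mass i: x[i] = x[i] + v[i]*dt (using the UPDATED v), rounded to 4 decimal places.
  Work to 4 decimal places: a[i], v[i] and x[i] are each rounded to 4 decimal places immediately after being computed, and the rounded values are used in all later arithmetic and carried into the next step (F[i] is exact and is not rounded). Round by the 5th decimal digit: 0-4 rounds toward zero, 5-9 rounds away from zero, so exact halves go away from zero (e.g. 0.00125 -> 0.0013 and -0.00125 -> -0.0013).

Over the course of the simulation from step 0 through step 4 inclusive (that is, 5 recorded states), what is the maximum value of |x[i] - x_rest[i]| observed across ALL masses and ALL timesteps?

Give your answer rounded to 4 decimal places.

Step 0: x=[5.0000 6.0000 10.0000 13.0000] v=[0.0000 1.0000 0.0000 0.0000]
Step 1: x=[4.5000 7.2500 9.7500 13.0000] v=[-1.0000 2.5000 -0.5000 0.0000]
Step 2: x=[3.9375 8.4375 9.6875 12.9375] v=[-1.1250 2.3750 -0.1250 -0.1250]
Step 3: x=[3.7500 8.8125 10.1250 12.8125] v=[-0.3750 0.7500 0.8750 -0.2500]
Step 4: x=[4.0782 8.2500 10.9063 12.7656] v=[0.6563 -1.1250 1.5625 -0.0938]
Max displacement = 2.8125

Answer: 2.8125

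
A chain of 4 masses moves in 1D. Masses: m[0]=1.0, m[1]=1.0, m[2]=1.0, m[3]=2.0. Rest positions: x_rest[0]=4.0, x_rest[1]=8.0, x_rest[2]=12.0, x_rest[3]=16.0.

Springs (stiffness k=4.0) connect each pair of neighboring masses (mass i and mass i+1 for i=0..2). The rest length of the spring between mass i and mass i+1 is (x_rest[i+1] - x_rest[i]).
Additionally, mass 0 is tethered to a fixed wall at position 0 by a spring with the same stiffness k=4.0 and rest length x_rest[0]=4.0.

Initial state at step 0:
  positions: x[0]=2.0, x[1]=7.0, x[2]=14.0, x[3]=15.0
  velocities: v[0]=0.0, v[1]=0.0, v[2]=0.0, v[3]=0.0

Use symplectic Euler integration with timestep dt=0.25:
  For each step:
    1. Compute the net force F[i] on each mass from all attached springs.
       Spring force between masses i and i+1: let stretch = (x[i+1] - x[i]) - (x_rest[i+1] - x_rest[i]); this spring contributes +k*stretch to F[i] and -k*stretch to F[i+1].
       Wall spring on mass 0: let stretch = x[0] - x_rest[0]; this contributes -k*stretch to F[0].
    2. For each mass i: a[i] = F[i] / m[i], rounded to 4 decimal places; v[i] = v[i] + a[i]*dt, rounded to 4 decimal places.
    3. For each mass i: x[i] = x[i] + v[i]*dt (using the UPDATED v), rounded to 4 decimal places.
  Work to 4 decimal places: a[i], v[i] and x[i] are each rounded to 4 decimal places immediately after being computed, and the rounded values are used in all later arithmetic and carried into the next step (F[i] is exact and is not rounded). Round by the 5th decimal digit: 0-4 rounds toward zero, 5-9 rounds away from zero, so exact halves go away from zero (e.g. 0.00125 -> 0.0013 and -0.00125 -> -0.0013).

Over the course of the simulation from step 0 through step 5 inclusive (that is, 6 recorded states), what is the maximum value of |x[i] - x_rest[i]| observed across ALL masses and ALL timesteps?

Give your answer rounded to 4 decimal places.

Step 0: x=[2.0000 7.0000 14.0000 15.0000] v=[0.0000 0.0000 0.0000 0.0000]
Step 1: x=[2.7500 7.5000 12.5000 15.3750] v=[3.0000 2.0000 -6.0000 1.5000]
Step 2: x=[4.0000 8.0625 10.4688 15.8906] v=[5.0000 2.2500 -8.1250 2.0625]
Step 3: x=[5.2656 8.2110 9.1914 16.2285] v=[5.0625 0.5938 -5.1095 1.3516]
Step 4: x=[5.9512 7.8682 9.4282 16.1868] v=[2.7423 -1.3712 0.9472 -0.1670]
Step 5: x=[5.6282 7.4362 10.9647 15.8002] v=[-1.2919 -1.7282 6.1458 -1.5463]
Max displacement = 2.8086

Answer: 2.8086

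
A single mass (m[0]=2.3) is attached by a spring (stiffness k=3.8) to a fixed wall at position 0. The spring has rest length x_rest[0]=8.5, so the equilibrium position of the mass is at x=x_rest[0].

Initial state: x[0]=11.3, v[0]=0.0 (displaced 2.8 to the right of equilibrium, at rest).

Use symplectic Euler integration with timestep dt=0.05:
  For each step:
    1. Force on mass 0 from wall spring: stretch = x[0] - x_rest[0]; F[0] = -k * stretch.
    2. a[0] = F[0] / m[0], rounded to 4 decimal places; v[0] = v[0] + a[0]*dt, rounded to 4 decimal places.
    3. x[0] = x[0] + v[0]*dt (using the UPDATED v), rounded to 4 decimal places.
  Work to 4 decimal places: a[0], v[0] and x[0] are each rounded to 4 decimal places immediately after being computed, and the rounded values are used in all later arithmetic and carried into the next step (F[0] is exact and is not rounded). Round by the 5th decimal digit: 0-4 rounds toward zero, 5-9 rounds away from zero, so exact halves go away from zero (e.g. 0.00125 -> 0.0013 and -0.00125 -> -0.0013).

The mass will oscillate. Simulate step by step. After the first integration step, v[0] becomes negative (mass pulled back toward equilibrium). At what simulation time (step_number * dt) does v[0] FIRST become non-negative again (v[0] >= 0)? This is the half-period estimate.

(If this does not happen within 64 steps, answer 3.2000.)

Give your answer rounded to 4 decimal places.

Answer: 2.4500

Derivation:
Step 0: x=[11.3000] v=[0.0000]
Step 1: x=[11.2884] v=[-0.2313]
Step 2: x=[11.2653] v=[-0.4616]
Step 3: x=[11.2308] v=[-0.6900]
Step 4: x=[11.1850] v=[-0.9156]
Step 5: x=[11.1281] v=[-1.1374]
Step 6: x=[11.0604] v=[-1.3545]
Step 7: x=[10.9821] v=[-1.5660]
Step 8: x=[10.8936] v=[-1.7710]
Step 9: x=[10.7952] v=[-1.9687]
Step 10: x=[10.6873] v=[-2.1583]
Step 11: x=[10.5704] v=[-2.3390]
Step 12: x=[10.4449] v=[-2.5100]
Step 13: x=[10.3114] v=[-2.6707]
Step 14: x=[10.1704] v=[-2.8203]
Step 15: x=[10.0225] v=[-2.9583]
Step 16: x=[9.8683] v=[-3.0841]
Step 17: x=[9.7084] v=[-3.1971]
Step 18: x=[9.5436] v=[-3.2969]
Step 19: x=[9.3744] v=[-3.3831]
Step 20: x=[9.2016] v=[-3.4553]
Step 21: x=[9.0259] v=[-3.5133]
Step 22: x=[8.8481] v=[-3.5567]
Step 23: x=[8.6688] v=[-3.5855]
Step 24: x=[8.4888] v=[-3.5994]
Step 25: x=[8.3089] v=[-3.5985]
Step 26: x=[8.1298] v=[-3.5827]
Step 27: x=[7.9522] v=[-3.5521]
Step 28: x=[7.7769] v=[-3.5068]
Step 29: x=[7.6045] v=[-3.4471]
Step 30: x=[7.4358] v=[-3.3731]
Step 31: x=[7.2715] v=[-3.2852]
Step 32: x=[7.1123] v=[-3.1837]
Step 33: x=[6.9588] v=[-3.0691]
Step 34: x=[6.8117] v=[-2.9418]
Step 35: x=[6.6716] v=[-2.8023]
Step 36: x=[6.5390] v=[-2.6513]
Step 37: x=[6.4145] v=[-2.4893]
Step 38: x=[6.2987] v=[-2.3170]
Step 39: x=[6.1919] v=[-2.1352]
Step 40: x=[6.0947] v=[-1.9445]
Step 41: x=[6.0074] v=[-1.7458]
Step 42: x=[5.9304] v=[-1.5399]
Step 43: x=[5.8640] v=[-1.3276]
Step 44: x=[5.8085] v=[-1.1098]
Step 45: x=[5.7641] v=[-0.8875]
Step 46: x=[5.7310] v=[-0.6615]
Step 47: x=[5.7094] v=[-0.4328]
Step 48: x=[5.6993] v=[-0.2023]
Step 49: x=[5.7008] v=[0.0291]
First v>=0 after going negative at step 49, time=2.4500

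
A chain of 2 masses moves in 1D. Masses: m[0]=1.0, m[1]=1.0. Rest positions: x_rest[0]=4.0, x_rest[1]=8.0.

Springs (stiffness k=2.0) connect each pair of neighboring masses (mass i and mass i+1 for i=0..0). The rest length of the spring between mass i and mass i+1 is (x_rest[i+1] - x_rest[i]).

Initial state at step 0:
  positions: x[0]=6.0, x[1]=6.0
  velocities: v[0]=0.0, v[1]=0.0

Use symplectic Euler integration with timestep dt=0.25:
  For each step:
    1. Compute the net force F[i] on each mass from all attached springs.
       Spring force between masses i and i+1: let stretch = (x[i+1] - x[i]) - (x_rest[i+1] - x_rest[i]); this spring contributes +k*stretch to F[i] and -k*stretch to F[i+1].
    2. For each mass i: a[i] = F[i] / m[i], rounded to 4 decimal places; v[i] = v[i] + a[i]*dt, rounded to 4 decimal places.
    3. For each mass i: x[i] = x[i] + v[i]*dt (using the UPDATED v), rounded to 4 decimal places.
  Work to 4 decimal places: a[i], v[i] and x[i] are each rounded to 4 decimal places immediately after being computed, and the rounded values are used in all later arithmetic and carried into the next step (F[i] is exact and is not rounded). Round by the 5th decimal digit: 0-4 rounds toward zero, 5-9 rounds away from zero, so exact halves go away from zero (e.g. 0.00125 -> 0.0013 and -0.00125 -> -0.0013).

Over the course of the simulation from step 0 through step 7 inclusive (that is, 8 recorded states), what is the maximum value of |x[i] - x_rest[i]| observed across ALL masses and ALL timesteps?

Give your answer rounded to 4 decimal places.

Answer: 2.0445

Derivation:
Step 0: x=[6.0000 6.0000] v=[0.0000 0.0000]
Step 1: x=[5.5000 6.5000] v=[-2.0000 2.0000]
Step 2: x=[4.6250 7.3750] v=[-3.5000 3.5000]
Step 3: x=[3.5938 8.4063] v=[-4.1250 4.1250]
Step 4: x=[2.6641 9.3360] v=[-3.7188 3.7188]
Step 5: x=[2.0684 9.9317] v=[-2.3829 2.3829]
Step 6: x=[1.9556 10.0445] v=[-0.4513 0.4513]
Step 7: x=[2.3539 9.6462] v=[1.5932 -1.5932]
Max displacement = 2.0445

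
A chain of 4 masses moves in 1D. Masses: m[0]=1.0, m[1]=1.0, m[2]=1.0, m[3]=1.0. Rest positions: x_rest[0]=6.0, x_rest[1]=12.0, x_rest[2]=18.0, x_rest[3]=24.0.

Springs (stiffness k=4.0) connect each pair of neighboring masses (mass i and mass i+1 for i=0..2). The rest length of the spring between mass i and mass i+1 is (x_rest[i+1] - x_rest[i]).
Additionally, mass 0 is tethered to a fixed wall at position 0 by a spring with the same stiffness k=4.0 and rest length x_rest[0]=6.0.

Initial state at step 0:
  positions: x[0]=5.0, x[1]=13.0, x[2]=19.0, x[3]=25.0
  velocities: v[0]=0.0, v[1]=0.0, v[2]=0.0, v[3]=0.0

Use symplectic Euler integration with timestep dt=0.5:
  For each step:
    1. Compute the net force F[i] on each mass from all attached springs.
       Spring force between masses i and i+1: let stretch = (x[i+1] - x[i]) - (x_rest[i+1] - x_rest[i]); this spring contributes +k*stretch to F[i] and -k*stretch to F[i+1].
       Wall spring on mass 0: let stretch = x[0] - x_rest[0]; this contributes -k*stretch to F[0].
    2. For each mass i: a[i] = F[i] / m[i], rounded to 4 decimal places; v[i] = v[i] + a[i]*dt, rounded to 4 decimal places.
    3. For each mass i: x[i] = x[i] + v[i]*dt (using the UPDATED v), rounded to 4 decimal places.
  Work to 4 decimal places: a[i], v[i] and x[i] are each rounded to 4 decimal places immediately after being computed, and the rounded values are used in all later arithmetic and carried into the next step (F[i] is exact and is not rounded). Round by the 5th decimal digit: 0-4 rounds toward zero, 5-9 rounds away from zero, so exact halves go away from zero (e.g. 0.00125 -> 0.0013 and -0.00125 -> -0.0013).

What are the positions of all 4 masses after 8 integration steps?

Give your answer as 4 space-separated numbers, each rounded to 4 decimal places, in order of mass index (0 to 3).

Answer: 7.0000 11.0000 17.0000 23.0000

Derivation:
Step 0: x=[5.0000 13.0000 19.0000 25.0000] v=[0.0000 0.0000 0.0000 0.0000]
Step 1: x=[8.0000 11.0000 19.0000 25.0000] v=[6.0000 -4.0000 0.0000 0.0000]
Step 2: x=[6.0000 14.0000 17.0000 25.0000] v=[-4.0000 6.0000 -4.0000 0.0000]
Step 3: x=[6.0000 12.0000 20.0000 23.0000] v=[0.0000 -4.0000 6.0000 -4.0000]
Step 4: x=[6.0000 12.0000 18.0000 24.0000] v=[0.0000 0.0000 -4.0000 2.0000]
Step 5: x=[6.0000 12.0000 16.0000 25.0000] v=[0.0000 0.0000 -4.0000 2.0000]
Step 6: x=[6.0000 10.0000 19.0000 23.0000] v=[0.0000 -4.0000 6.0000 -4.0000]
Step 7: x=[4.0000 13.0000 17.0000 23.0000] v=[-4.0000 6.0000 -4.0000 0.0000]
Step 8: x=[7.0000 11.0000 17.0000 23.0000] v=[6.0000 -4.0000 0.0000 0.0000]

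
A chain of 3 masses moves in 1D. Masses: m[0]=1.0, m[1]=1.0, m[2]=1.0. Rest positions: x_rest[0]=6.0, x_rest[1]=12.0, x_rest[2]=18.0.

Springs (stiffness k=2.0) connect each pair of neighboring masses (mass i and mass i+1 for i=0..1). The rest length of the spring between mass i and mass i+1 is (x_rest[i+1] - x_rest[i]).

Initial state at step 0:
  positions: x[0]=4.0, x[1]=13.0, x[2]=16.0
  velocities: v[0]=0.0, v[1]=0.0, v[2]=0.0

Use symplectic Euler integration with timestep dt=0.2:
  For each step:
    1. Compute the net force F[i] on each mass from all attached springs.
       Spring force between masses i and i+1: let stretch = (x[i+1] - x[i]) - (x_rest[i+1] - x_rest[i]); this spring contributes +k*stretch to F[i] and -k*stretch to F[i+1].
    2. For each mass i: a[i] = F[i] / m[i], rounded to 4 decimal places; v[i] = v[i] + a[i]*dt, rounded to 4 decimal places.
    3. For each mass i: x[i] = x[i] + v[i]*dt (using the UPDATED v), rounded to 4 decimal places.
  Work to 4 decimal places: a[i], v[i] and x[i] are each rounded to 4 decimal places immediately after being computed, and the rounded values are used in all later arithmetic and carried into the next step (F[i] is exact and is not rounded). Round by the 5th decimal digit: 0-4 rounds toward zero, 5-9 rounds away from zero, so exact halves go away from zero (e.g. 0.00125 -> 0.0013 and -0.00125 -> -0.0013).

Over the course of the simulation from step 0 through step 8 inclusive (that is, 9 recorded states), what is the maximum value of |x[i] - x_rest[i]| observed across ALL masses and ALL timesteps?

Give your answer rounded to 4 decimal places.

Step 0: x=[4.0000 13.0000 16.0000] v=[0.0000 0.0000 0.0000]
Step 1: x=[4.2400 12.5200 16.2400] v=[1.2000 -2.4000 1.2000]
Step 2: x=[4.6624 11.6752 16.6624] v=[2.1120 -4.2240 2.1120]
Step 3: x=[5.1658 10.6684 17.1658] v=[2.5171 -5.0342 2.5171]
Step 4: x=[5.6294 9.7411 17.6294] v=[2.3181 -4.6363 2.3181]
Step 5: x=[5.9420 9.1160 17.9420] v=[1.5628 -3.1257 1.5628]
Step 6: x=[6.0285 8.9430 18.0285] v=[0.4324 -0.8649 0.4324]
Step 7: x=[5.8681 9.2637 17.8681] v=[-0.8018 1.6035 -0.8018]
Step 8: x=[5.4994 10.0011 17.4994] v=[-1.8436 3.6870 -1.8436]
Max displacement = 3.0570

Answer: 3.0570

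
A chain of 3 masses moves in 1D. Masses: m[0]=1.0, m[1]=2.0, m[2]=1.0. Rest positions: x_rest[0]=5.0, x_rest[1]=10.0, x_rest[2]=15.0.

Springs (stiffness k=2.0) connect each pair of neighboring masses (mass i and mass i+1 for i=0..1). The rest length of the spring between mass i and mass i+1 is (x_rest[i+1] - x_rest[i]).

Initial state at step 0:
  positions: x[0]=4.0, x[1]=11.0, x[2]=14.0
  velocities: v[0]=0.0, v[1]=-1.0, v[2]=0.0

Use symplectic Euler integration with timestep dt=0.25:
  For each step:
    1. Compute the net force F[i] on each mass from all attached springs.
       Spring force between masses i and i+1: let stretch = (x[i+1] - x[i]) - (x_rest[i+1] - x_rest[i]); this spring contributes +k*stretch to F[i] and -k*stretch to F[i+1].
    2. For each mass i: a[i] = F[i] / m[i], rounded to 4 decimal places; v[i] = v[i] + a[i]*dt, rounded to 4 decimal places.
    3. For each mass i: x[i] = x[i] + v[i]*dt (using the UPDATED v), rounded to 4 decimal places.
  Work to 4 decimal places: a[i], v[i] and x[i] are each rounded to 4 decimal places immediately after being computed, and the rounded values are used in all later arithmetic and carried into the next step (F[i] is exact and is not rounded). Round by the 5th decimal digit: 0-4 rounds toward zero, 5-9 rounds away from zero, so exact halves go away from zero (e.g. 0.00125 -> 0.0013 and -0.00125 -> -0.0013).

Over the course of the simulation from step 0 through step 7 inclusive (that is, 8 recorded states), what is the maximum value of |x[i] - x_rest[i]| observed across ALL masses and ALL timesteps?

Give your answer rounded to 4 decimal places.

Step 0: x=[4.0000 11.0000 14.0000] v=[0.0000 -1.0000 0.0000]
Step 1: x=[4.2500 10.5000 14.2500] v=[1.0000 -2.0000 1.0000]
Step 2: x=[4.6563 9.8438 14.6563] v=[1.6250 -2.6250 1.6250]
Step 3: x=[5.0860 9.1641 15.0860] v=[1.7188 -2.7188 1.7188]
Step 4: x=[5.4005 8.5996 15.4005] v=[1.2579 -2.2579 1.2579]
Step 5: x=[5.4899 8.2602 15.4899] v=[0.3575 -1.3575 0.3575]
Step 6: x=[5.3006 8.1995 15.3006] v=[-0.7574 -0.2427 -0.7574]
Step 7: x=[4.8486 8.4015 14.8486] v=[-1.8080 0.8079 -1.8080]
Max displacement = 1.8005

Answer: 1.8005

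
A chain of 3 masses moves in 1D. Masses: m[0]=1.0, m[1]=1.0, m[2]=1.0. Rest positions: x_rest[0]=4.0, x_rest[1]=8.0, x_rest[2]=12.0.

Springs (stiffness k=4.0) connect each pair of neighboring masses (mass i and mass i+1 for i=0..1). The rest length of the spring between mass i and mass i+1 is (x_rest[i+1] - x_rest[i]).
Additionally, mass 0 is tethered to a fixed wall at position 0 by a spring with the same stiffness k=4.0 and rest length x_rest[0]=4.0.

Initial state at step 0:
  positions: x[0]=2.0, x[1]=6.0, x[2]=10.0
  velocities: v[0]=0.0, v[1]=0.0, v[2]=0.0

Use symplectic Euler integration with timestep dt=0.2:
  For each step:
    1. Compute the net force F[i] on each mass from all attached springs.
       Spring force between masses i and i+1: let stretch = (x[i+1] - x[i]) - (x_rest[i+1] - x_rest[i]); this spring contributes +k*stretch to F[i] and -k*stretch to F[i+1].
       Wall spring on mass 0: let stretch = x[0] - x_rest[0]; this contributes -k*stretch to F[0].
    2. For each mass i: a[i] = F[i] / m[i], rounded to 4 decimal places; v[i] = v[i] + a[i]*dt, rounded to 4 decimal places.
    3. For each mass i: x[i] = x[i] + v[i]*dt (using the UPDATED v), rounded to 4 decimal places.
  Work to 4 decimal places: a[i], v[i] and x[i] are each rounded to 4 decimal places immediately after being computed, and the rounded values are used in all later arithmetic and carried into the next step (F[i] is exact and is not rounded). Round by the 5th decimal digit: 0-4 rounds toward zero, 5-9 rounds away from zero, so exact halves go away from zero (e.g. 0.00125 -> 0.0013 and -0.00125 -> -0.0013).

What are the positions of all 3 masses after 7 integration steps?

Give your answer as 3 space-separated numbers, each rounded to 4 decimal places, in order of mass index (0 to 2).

Step 0: x=[2.0000 6.0000 10.0000] v=[0.0000 0.0000 0.0000]
Step 1: x=[2.3200 6.0000 10.0000] v=[1.6000 0.0000 0.0000]
Step 2: x=[2.8576 6.0512 10.0000] v=[2.6880 0.2560 0.0000]
Step 3: x=[3.4490 6.2232 10.0082] v=[2.9568 0.8602 0.0410]
Step 4: x=[3.9324 6.5570 10.0508] v=[2.4170 1.6688 0.2130]
Step 5: x=[4.2066 7.0298 10.1744] v=[1.3708 2.3642 0.6180]
Step 6: x=[4.2594 7.5541 10.4349] v=[0.2641 2.6213 1.3023]
Step 7: x=[4.1579 8.0121 10.8744] v=[-0.5077 2.2902 2.1977]

Answer: 4.1579 8.0121 10.8744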